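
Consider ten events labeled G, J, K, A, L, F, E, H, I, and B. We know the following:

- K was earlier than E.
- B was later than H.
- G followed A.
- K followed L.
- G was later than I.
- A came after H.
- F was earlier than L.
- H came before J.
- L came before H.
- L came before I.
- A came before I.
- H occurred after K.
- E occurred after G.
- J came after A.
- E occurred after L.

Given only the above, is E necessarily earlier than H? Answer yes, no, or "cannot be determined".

no

Tracing the constraints gives H → A → G → E, so H must come before E.
That means E cannot be before H.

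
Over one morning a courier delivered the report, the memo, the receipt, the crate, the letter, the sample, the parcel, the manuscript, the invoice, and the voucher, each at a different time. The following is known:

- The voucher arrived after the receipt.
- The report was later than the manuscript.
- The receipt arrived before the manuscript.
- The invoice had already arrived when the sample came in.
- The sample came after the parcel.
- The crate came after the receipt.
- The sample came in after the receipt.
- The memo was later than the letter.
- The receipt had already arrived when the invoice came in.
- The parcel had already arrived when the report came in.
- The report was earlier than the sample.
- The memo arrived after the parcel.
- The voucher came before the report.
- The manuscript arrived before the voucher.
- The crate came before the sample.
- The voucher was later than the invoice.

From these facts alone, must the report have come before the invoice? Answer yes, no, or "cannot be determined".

no

Tracing the constraints gives the invoice → the voucher → the report, so the invoice must come before the report.
That means the report cannot be before the invoice.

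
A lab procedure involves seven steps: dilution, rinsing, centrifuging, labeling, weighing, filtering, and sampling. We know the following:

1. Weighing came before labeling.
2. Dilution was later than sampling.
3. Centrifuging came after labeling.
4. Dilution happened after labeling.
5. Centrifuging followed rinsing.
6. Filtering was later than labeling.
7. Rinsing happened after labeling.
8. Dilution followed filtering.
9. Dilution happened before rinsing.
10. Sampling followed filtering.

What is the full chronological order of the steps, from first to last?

The constraints fix every adjacent pair, so only one ordering works:
weighing → labeling → filtering → sampling → dilution → rinsing → centrifuging.

weighing, labeling, filtering, sampling, dilution, rinsing, centrifuging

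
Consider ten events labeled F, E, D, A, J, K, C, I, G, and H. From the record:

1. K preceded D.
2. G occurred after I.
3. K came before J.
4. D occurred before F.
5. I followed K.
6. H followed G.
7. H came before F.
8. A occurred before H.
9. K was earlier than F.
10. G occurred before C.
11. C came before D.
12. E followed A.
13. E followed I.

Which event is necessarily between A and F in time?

H

Tracing the constraints gives A → H → F, so H sits after A and before F.
No other event is forced both after A and before F.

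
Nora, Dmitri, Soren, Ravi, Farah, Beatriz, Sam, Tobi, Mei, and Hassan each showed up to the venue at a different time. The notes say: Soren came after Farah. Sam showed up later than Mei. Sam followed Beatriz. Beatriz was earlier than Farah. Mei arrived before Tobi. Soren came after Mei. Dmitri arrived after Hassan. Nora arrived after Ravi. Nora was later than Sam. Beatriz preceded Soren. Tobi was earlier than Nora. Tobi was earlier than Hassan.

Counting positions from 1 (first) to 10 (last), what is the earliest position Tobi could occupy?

2

Mei must come before Tobi — 1 forced predecessor.
Nothing else is forced ahead of Tobi, so their earliest slot is position 1 + 1 = 2.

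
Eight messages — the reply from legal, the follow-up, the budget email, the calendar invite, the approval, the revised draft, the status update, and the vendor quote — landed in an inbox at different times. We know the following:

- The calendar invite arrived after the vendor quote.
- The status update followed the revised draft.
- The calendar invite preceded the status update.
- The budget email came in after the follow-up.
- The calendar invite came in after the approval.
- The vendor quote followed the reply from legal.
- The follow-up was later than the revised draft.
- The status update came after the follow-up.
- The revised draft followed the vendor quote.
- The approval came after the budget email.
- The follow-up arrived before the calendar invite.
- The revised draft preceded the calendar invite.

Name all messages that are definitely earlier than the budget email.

Directly stated before the budget email: the follow-up.
The reply from legal reaches the budget email via the reply from legal → the vendor quote → the revised draft → the follow-up → the budget email.
The revised draft reaches the budget email via the revised draft → the follow-up → the budget email.
The vendor quote reaches the budget email via the vendor quote → the revised draft → the follow-up → the budget email.

the follow-up, the reply from legal, the revised draft, the vendor quote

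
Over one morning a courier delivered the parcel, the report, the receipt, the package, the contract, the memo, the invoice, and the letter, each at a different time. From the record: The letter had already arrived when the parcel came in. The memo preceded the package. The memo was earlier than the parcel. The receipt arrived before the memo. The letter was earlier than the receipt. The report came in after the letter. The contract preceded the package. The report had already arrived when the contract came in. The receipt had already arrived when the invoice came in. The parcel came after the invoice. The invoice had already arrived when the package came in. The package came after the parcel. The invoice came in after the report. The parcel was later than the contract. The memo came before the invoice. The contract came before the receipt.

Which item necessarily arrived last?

Every other item has a chain of constraints placing it before the package, so the package is last.

the package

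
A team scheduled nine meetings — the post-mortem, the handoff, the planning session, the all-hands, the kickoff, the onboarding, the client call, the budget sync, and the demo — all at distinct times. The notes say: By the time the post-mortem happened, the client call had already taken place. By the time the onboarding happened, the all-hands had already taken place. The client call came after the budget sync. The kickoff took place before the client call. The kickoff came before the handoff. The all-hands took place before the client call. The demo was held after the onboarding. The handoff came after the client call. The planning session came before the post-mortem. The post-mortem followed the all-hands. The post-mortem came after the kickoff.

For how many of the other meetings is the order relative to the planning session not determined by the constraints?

Forced after the planning session: the post-mortem.
That leaves the all-hands, the budget sync, the client call, the demo, the handoff, the kickoff, and the onboarding with no forced order relative to the planning session — 7.

7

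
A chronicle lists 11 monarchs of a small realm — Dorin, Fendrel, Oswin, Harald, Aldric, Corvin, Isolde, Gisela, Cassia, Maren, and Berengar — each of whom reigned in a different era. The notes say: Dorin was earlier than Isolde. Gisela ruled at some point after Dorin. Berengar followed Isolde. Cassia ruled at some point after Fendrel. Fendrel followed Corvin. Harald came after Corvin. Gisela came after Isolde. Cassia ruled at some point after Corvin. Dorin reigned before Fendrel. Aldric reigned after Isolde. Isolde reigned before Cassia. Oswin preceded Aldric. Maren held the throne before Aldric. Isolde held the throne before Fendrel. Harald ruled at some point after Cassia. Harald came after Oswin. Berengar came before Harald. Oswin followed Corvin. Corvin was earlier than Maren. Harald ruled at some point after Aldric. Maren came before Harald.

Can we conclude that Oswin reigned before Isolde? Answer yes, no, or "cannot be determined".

cannot be determined

No chain of stated constraints runs from Oswin to Isolde, and none runs from Isolde to Oswin either.
So the relative order of Oswin and Isolde is not fixed by the given facts.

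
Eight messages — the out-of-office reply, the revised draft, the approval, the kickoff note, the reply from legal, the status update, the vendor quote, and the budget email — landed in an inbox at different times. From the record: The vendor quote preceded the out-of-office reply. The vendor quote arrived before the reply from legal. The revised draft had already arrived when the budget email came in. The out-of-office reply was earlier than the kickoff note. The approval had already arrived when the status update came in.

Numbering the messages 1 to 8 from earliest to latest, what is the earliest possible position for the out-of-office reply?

2

The vendor quote must come before the out-of-office reply — 1 forced predecessor.
Nothing else is forced ahead of the out-of-office reply, so its earliest slot is position 1 + 1 = 2.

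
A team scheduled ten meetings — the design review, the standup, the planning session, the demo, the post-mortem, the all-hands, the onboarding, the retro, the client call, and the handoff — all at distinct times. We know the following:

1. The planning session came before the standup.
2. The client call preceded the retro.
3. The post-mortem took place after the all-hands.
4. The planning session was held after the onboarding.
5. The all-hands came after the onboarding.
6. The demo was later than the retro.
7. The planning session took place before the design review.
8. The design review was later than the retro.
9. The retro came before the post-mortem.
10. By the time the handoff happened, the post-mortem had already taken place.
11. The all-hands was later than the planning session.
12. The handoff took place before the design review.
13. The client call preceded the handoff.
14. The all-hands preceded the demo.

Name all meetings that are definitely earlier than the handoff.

Directly stated before the handoff: the client call and the post-mortem.
The all-hands reaches the handoff via the all-hands → the post-mortem → the handoff.
The onboarding reaches the handoff via the onboarding → the all-hands → the post-mortem → the handoff.
The planning session reaches the handoff via the planning session → the all-hands → the post-mortem → the handoff.
Likewise the retro reaches the handoff by chaining the stated constraints.
No chain forces the demo (or any of the others) ahead of the handoff.

the all-hands, the client call, the onboarding, the planning session, the post-mortem, the retro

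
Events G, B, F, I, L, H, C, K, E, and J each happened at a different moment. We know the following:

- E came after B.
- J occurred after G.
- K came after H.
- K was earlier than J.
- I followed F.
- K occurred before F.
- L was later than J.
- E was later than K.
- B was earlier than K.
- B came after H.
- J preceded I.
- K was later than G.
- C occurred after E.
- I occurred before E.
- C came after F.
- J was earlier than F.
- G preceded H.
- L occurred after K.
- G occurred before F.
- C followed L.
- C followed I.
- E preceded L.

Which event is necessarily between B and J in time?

K

Tracing the constraints gives B → K → J, so K sits after B and before J.
No other event is forced both after B and before J.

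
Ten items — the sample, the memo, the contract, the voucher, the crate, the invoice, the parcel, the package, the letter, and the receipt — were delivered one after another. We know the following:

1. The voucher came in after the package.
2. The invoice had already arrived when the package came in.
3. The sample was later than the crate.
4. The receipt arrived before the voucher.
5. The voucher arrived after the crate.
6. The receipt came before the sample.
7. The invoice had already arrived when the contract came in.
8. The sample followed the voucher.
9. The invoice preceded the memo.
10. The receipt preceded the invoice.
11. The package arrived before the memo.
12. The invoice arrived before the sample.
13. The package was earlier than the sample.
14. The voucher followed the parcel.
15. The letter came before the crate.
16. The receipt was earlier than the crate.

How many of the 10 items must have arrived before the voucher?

Directly stated before the voucher: the crate, the package, the parcel, and the receipt.
The invoice reaches the voucher via the invoice → the package → the voucher.
The letter reaches the voucher via the letter → the crate → the voucher.
No chain forces the sample (or any of the others) ahead of the voucher.
That's the crate, the invoice, the letter, the package, the parcel, and the receipt — 6 in all.

6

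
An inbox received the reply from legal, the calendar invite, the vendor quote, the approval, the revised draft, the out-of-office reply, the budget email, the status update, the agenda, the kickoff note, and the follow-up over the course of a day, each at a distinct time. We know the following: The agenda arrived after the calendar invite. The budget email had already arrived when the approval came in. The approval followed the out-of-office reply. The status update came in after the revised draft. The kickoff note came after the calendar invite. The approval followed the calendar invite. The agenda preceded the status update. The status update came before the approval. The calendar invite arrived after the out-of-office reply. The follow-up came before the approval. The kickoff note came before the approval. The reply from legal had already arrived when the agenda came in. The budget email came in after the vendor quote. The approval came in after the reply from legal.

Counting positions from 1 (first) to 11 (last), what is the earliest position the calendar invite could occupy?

2

The out-of-office reply must come before the calendar invite — 1 forced predecessor.
Nothing else is forced ahead of the calendar invite, so its earliest slot is position 1 + 1 = 2.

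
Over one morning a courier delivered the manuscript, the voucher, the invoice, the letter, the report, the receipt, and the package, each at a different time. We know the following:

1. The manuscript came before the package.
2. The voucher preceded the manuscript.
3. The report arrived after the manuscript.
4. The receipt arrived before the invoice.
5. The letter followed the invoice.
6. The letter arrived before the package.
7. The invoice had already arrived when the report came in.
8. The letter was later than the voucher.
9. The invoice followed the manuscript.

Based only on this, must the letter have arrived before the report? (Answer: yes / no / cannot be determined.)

No chain of stated constraints runs from the letter to the report, and none runs from the report to the letter either.
So the relative order of the letter and the report is not fixed by the given facts.

cannot be determined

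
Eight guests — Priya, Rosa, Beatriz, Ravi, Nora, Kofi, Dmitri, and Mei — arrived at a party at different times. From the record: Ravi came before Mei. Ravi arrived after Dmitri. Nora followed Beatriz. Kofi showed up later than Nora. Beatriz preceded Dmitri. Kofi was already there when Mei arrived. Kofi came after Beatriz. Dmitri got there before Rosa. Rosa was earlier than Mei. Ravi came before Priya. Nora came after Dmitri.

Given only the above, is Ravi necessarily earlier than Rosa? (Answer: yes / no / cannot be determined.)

No chain of stated constraints runs from Ravi to Rosa, and none runs from Rosa to Ravi either.
So the relative order of Ravi and Rosa is not fixed by the given facts.

cannot be determined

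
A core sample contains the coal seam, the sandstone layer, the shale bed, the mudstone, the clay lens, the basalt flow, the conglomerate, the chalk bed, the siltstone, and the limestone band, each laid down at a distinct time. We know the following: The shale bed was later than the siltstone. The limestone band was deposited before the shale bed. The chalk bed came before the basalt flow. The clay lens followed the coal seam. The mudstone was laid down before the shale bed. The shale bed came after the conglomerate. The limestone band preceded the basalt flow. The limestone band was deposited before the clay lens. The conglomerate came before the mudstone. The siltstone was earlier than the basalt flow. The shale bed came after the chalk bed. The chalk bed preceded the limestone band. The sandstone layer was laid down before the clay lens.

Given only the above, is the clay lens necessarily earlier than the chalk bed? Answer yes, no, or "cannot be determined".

no

Tracing the constraints gives the chalk bed → the limestone band → the clay lens, so the chalk bed must come before the clay lens.
That means the clay lens cannot be before the chalk bed.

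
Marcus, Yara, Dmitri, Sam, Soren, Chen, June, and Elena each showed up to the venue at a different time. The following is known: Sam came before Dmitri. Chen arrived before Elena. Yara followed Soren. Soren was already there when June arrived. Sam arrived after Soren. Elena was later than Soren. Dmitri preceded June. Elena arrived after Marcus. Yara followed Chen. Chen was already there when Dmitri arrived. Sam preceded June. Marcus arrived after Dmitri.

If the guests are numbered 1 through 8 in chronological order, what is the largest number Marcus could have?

7

Marcus must come before Elena — 1 guest forced after them.
Everything else can be placed before Marcus in some valid order, so Marcus can sit as late as position 8 − 1 = 7.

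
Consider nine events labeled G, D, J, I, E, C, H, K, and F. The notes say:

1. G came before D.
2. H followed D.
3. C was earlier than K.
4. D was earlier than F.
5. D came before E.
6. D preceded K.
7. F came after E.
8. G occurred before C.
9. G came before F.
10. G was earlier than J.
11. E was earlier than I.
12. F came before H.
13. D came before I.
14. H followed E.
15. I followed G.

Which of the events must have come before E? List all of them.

Directly stated before E: D.
G reaches E via G → D → E.
No chain forces K (or any of the others) ahead of E.

D, G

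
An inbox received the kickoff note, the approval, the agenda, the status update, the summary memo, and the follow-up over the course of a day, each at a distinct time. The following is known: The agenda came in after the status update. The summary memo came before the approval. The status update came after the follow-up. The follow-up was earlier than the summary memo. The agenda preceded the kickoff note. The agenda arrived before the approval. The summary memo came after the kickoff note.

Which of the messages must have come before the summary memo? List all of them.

the agenda, the follow-up, the kickoff note, the status update

Directly stated before the summary memo: the follow-up and the kickoff note.
The agenda reaches the summary memo via the agenda → the kickoff note → the summary memo.
The status update reaches the summary memo via the status update → the agenda → the kickoff note → the summary memo.
No chain forces the approval ahead of the summary memo.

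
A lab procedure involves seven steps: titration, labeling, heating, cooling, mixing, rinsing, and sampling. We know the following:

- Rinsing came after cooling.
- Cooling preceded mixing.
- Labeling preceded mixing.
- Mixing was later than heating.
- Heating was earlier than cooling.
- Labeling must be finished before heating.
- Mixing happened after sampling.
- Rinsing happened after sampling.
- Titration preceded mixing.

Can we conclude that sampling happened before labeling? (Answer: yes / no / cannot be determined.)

No chain of stated constraints runs from sampling to labeling, and none runs from labeling to sampling either.
So the relative order of sampling and labeling is not fixed by the given facts.

cannot be determined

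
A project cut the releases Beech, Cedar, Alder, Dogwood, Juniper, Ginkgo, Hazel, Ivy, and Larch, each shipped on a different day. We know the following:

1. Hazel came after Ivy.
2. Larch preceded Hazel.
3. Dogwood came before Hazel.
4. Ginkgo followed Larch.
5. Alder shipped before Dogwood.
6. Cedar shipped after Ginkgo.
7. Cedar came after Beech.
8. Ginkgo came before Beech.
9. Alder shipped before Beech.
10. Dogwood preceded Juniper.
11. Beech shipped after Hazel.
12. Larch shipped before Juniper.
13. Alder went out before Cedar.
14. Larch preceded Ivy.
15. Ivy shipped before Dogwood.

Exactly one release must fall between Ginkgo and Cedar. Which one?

Tracing the constraints gives Ginkgo → Beech → Cedar, so Beech sits after Ginkgo and before Cedar.
No other release is forced both after Ginkgo and before Cedar.

Beech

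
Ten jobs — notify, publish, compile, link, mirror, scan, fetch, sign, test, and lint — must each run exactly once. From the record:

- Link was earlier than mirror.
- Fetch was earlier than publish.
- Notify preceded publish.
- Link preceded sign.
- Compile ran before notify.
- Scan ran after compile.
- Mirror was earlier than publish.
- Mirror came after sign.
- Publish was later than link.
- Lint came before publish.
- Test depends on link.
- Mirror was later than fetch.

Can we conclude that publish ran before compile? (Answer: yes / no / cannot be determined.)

no

Tracing the constraints gives compile → notify → publish, so compile must come before publish.
That means publish cannot be before compile.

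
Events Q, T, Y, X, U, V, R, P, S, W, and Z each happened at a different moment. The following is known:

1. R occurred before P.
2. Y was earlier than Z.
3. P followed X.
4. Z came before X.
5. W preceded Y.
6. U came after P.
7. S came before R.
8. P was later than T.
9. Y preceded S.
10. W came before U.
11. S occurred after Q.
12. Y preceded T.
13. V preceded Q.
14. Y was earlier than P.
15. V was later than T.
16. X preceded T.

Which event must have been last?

Every other event has a chain of constraints placing it before U, so U is last.

U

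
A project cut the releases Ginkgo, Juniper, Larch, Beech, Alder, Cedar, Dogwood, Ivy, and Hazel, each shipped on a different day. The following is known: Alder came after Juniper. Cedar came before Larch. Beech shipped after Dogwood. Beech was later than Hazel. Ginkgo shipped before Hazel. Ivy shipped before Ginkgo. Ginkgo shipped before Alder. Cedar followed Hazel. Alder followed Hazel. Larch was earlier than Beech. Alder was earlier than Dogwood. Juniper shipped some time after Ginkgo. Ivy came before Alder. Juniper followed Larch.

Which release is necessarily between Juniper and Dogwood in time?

Tracing the constraints gives Juniper → Alder → Dogwood, so Alder sits after Juniper and before Dogwood.
No other release is forced both after Juniper and before Dogwood.

Alder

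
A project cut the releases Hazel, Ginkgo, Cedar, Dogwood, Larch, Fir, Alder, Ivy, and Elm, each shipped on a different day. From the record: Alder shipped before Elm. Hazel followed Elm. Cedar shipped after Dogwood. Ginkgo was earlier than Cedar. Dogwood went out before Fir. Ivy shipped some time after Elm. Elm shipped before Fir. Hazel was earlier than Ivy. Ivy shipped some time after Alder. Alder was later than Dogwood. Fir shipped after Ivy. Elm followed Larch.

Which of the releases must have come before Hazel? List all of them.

Directly stated before Hazel: Elm.
Alder reaches Hazel via Alder → Elm → Hazel.
Dogwood reaches Hazel via Dogwood → Alder → Elm → Hazel.
Larch reaches Hazel via Larch → Elm → Hazel.
No chain forces Ginkgo (or any of the others) ahead of Hazel.

Alder, Dogwood, Elm, Larch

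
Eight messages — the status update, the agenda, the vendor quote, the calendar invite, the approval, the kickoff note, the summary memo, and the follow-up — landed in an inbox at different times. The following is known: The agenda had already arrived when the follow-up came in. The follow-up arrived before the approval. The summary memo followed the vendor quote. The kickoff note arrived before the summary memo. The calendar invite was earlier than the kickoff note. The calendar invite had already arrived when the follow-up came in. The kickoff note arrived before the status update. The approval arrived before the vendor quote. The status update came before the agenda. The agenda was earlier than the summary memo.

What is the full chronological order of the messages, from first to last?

the calendar invite, the kickoff note, the status update, the agenda, the follow-up, the approval, the vendor quote, the summary memo

The constraints fix every adjacent pair, so only one ordering works:
the calendar invite → the kickoff note → the status update → the agenda → the follow-up → the approval → the vendor quote → the summary memo.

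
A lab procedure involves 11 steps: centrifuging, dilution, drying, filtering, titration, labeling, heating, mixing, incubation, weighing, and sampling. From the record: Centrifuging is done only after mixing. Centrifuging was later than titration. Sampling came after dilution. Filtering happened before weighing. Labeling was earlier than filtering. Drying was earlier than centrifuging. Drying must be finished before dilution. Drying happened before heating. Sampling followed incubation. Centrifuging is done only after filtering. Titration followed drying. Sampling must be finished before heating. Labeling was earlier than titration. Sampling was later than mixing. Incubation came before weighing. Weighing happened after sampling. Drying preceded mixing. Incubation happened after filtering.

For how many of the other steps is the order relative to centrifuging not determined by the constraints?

Forced before centrifuging: drying, filtering, labeling, mixing, and titration.
That leaves dilution, heating, incubation, sampling, and weighing with no forced order relative to centrifuging — 5.

5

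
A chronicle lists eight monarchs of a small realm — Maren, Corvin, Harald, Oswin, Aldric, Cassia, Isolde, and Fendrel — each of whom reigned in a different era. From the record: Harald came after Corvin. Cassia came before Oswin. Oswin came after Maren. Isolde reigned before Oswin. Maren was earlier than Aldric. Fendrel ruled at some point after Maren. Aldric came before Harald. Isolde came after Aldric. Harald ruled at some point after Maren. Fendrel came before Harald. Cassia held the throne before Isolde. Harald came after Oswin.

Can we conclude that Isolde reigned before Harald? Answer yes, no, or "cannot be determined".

Chain the constraints: Isolde → Oswin → Harald. Each link is directly stated, so Isolde comes before Harald.

yes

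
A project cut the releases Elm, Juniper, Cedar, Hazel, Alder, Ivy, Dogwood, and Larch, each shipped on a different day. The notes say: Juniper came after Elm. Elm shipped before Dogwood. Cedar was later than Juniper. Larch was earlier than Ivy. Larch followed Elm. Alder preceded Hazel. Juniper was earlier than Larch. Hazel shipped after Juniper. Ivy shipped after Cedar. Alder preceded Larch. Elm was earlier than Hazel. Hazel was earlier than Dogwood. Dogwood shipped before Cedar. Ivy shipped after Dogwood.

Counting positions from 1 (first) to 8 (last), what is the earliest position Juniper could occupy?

Elm must come before Juniper — 1 forced predecessor.
Nothing else is forced ahead of Juniper, so its earliest slot is position 1 + 1 = 2.

2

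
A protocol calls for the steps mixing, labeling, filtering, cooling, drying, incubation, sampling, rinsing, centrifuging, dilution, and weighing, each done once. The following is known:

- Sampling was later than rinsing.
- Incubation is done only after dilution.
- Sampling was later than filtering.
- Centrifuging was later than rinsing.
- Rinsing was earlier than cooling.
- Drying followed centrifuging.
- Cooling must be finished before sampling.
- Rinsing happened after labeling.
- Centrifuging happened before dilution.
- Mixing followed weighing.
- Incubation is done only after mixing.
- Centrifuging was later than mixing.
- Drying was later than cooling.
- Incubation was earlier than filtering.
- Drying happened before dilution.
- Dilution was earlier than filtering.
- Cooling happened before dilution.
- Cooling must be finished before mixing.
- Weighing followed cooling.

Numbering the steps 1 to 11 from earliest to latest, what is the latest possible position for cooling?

Cooling must come before centrifuging, dilution, drying, filtering, incubation, mixing, sampling, and weighing — 8 steps forced after it.
Everything else can be placed before cooling in some valid order, so cooling can sit as late as position 11 − 8 = 3.

3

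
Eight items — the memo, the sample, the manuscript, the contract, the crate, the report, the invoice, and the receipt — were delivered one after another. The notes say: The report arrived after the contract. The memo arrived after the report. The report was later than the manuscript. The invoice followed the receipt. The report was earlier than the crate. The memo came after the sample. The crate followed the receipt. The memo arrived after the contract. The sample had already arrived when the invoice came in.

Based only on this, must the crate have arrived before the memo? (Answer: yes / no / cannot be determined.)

cannot be determined

No chain of stated constraints runs from the crate to the memo, and none runs from the memo to the crate either.
So the relative order of the crate and the memo is not fixed by the given facts.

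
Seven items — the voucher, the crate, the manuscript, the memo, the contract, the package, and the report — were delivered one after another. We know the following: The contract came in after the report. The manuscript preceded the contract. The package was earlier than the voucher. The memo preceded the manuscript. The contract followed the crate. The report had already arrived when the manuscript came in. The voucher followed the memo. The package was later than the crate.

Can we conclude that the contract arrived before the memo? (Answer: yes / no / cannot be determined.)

no

Tracing the constraints gives the memo → the manuscript → the contract, so the memo must come before the contract.
That means the contract cannot be before the memo.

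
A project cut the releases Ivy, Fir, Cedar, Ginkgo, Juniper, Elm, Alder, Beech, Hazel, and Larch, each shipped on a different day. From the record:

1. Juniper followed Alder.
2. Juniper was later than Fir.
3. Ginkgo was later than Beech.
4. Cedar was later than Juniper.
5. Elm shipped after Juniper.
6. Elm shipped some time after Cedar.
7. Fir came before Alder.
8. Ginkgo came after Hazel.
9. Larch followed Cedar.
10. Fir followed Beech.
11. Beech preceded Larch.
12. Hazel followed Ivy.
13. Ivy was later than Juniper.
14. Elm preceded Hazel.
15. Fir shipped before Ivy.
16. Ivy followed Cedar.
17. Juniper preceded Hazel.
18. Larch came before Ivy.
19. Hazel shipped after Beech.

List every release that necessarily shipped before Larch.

Alder, Beech, Cedar, Fir, Juniper

Directly stated before Larch: Beech and Cedar.
Alder reaches Larch via Alder → Juniper → Cedar → Larch.
Fir reaches Larch via Fir → Juniper → Cedar → Larch.
Juniper reaches Larch via Juniper → Cedar → Larch.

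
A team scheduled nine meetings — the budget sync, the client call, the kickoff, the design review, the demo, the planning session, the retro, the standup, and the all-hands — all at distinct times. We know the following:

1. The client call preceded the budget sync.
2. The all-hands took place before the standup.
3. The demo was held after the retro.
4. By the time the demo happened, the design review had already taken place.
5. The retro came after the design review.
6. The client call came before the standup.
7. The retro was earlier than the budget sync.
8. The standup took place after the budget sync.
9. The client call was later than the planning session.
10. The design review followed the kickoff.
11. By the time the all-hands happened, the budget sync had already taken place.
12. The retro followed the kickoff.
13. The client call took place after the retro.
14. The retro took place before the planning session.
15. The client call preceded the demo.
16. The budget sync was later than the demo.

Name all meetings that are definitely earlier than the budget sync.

Directly stated before the budget sync: the client call, the demo, and the retro.
The design review reaches the budget sync via the design review → the retro → the budget sync.
The kickoff reaches the budget sync via the kickoff → the retro → the budget sync.
The planning session reaches the budget sync via the planning session → the client call → the budget sync.
No chain forces the all-hands (or any of the others) ahead of the budget sync.

the client call, the demo, the design review, the kickoff, the planning session, the retro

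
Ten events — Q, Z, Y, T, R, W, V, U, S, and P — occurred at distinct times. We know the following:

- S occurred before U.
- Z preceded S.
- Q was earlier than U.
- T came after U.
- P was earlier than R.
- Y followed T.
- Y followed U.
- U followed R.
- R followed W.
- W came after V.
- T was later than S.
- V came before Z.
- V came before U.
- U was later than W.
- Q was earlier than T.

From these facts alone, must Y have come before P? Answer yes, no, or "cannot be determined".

no

Tracing the constraints gives P → R → U → Y, so P must come before Y.
That means Y cannot be before P.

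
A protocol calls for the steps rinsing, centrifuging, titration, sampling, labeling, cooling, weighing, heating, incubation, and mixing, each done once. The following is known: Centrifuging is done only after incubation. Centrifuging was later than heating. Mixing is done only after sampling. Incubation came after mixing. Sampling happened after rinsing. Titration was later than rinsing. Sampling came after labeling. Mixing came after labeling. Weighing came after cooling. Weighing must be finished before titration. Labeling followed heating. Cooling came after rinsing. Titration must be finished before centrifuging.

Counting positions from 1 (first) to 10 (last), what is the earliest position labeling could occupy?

Heating must come before labeling — 1 forced predecessor.
Nothing else is forced ahead of labeling, so its earliest slot is position 1 + 1 = 2.

2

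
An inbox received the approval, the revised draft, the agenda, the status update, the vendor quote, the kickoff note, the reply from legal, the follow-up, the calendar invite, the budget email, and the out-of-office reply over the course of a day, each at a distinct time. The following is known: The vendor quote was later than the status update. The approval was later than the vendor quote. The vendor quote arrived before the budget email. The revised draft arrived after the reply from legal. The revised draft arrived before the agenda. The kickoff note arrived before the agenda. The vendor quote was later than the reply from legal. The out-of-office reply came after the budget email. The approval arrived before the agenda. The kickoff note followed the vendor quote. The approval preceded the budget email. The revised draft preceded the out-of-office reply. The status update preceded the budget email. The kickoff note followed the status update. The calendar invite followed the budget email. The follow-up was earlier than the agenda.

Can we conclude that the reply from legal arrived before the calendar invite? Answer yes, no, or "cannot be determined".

yes

Chain the constraints: the reply from legal → the vendor quote → the budget email → the calendar invite. Each link is directly stated, so the reply from legal comes before the calendar invite.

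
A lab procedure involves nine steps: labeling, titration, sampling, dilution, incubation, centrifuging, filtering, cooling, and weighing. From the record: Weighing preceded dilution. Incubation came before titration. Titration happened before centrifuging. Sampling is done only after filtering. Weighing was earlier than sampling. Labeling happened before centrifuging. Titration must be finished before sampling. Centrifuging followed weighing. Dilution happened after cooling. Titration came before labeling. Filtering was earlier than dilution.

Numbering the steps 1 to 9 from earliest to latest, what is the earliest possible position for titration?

2

Incubation must come before titration — 1 forced predecessor.
Nothing else is forced ahead of titration, so its earliest slot is position 1 + 1 = 2.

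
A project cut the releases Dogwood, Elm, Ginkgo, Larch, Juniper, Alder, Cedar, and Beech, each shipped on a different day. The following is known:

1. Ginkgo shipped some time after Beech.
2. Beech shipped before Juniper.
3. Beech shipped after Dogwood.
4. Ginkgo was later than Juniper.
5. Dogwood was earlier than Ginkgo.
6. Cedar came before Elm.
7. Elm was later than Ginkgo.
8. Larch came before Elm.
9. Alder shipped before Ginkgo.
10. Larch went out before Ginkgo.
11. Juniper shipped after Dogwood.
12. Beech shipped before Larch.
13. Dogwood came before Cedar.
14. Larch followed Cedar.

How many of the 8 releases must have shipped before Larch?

Directly stated before Larch: Beech and Cedar.
Dogwood reaches Larch via Dogwood → Cedar → Larch.
No chain forces Juniper (or any of the others) ahead of Larch.
That's Beech, Cedar, and Dogwood — 3 in all.

3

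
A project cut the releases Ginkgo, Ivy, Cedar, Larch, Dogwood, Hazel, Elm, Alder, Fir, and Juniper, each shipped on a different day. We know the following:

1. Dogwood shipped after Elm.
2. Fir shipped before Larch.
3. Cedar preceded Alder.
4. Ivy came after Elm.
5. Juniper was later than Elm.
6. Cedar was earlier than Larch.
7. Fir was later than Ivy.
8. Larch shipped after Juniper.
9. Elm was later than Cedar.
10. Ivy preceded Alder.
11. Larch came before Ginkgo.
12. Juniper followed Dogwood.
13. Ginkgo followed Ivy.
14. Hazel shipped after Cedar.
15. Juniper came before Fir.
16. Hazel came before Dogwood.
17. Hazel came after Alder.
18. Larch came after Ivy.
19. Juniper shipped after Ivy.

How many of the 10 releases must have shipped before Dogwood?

Directly stated before Dogwood: Elm and Hazel.
Alder reaches Dogwood via Alder → Hazel → Dogwood.
Cedar reaches Dogwood via Cedar → Elm → Dogwood.
Ivy reaches Dogwood via Ivy → Alder → Hazel → Dogwood.
No chain forces Larch (or any of the others) ahead of Dogwood.
That's Alder, Cedar, Elm, Hazel, and Ivy — 5 in all.

5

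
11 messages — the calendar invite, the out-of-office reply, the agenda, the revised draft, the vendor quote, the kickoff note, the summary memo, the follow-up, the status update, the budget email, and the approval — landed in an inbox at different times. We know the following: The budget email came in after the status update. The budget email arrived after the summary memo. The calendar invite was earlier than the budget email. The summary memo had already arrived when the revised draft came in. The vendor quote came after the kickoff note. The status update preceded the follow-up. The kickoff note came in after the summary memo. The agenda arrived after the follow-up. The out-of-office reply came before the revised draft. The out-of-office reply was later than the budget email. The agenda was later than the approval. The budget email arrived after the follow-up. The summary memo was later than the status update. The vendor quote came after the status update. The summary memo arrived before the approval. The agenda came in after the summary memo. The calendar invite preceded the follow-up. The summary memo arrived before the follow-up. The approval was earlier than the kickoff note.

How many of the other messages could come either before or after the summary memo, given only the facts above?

1

Forced before the summary memo: the status update; forced after the summary memo: the agenda, the approval, the budget email, the follow-up, the kickoff note, the out-of-office reply, the revised draft, and the vendor quote.
That leaves the calendar invite with no forced order relative to the summary memo — 1.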